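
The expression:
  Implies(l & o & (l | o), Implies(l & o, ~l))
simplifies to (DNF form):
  ~l | ~o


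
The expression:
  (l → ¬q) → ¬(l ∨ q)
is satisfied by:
  {l: False, q: False}
  {q: True, l: True}


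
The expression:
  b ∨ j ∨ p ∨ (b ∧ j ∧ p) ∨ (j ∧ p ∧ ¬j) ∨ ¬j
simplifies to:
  True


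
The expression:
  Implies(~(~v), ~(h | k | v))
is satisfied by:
  {v: False}


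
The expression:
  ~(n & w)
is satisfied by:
  {w: False, n: False}
  {n: True, w: False}
  {w: True, n: False}


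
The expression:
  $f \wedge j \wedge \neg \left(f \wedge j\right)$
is never true.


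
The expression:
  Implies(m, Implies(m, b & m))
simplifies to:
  b | ~m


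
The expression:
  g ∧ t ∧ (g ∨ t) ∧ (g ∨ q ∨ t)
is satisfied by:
  {t: True, g: True}


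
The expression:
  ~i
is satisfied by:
  {i: False}


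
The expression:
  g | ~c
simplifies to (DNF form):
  g | ~c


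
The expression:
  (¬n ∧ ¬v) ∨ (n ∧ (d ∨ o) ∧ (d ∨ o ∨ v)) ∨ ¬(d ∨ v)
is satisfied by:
  {d: True, o: True, n: True, v: False}
  {d: True, n: True, v: False, o: False}
  {o: True, n: True, v: False, d: False}
  {n: True, o: False, v: False, d: False}
  {d: True, o: True, n: False, v: False}
  {d: True, o: False, n: False, v: False}
  {o: True, d: False, n: False, v: False}
  {d: False, n: False, v: False, o: False}
  {o: True, d: True, v: True, n: True}
  {d: True, v: True, n: True, o: False}
  {o: True, v: True, n: True, d: False}


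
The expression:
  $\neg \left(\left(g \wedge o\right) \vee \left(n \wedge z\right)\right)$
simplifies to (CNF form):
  $\left(\neg g \vee \neg o\right) \wedge \left(\neg n \vee \neg z\right) \wedge \left(\neg g \vee \neg n \vee \neg o\right) \wedge \left(\neg g \vee \neg n \vee \neg z\right) \wedge \left(\neg g \vee \neg o \vee \neg z\right) \wedge \left(\neg n \vee \neg o \vee \neg z\right) \wedge \left(\neg g \vee \neg n \vee \neg o \vee \neg z\right)$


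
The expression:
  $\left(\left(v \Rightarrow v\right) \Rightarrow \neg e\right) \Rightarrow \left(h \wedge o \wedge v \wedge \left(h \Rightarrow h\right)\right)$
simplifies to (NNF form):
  $e \vee \left(h \wedge o \wedge v\right)$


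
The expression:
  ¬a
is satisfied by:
  {a: False}


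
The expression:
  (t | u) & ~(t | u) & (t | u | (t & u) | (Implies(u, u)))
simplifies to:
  False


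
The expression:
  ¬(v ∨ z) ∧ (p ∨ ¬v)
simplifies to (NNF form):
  ¬v ∧ ¬z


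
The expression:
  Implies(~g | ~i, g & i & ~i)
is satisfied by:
  {i: True, g: True}


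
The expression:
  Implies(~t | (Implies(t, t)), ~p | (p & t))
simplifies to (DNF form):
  t | ~p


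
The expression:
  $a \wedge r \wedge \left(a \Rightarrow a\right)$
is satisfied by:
  {r: True, a: True}


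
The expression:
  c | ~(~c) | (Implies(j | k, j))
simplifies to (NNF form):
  c | j | ~k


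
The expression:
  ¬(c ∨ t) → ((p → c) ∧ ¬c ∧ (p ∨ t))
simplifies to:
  c ∨ t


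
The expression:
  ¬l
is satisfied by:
  {l: False}


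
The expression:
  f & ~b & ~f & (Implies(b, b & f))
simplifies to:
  False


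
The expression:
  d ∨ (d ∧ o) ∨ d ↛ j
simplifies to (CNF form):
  d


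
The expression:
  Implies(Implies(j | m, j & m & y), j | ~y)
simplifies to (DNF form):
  j | m | ~y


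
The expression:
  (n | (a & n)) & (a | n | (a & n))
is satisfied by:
  {n: True}


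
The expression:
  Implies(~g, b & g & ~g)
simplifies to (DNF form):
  g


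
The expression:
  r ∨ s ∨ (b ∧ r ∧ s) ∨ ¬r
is always true.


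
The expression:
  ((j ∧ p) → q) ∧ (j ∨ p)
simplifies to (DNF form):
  (j ∧ ¬p) ∨ (p ∧ q) ∨ (p ∧ ¬j)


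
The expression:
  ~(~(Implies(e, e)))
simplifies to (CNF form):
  True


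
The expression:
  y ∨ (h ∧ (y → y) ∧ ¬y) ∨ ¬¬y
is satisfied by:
  {y: True, h: True}
  {y: True, h: False}
  {h: True, y: False}


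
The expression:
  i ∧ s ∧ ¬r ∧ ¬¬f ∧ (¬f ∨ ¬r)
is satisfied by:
  {i: True, f: True, s: True, r: False}


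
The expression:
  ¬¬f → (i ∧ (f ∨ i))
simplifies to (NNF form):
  i ∨ ¬f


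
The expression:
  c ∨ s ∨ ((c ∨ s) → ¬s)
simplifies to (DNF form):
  True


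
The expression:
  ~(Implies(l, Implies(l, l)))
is never true.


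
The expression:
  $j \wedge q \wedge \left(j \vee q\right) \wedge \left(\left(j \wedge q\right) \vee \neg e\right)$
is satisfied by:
  {j: True, q: True}


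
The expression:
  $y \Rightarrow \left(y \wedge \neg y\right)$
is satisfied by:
  {y: False}


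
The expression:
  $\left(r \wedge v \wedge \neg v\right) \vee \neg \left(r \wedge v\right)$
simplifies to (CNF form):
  $\neg r \vee \neg v$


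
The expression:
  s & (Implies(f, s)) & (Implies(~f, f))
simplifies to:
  f & s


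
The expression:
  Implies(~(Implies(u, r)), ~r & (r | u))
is always true.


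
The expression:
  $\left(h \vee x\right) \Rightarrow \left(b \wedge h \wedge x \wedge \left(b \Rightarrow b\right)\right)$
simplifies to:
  $\left(b \vee \neg x\right) \wedge \left(h \vee \neg x\right) \wedge \left(x \vee \neg h\right)$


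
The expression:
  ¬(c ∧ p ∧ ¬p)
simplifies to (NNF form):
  True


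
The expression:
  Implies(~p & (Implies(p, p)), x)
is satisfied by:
  {x: True, p: True}
  {x: True, p: False}
  {p: True, x: False}


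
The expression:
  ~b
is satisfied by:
  {b: False}


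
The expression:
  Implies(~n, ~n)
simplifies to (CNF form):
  True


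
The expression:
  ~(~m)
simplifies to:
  m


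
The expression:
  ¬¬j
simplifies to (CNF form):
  j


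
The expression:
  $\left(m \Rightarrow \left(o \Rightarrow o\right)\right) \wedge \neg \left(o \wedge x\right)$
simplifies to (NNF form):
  $\neg o \vee \neg x$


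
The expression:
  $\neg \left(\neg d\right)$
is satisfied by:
  {d: True}


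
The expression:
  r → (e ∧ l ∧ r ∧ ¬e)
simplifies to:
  ¬r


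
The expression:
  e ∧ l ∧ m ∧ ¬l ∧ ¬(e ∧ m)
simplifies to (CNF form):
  False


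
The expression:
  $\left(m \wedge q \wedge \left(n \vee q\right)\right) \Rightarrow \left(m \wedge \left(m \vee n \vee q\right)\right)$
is always true.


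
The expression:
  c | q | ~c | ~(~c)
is always true.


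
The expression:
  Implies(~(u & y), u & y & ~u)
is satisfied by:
  {u: True, y: True}


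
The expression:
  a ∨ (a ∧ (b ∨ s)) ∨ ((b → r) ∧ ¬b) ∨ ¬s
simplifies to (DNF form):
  a ∨ ¬b ∨ ¬s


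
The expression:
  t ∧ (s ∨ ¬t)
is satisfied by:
  {t: True, s: True}


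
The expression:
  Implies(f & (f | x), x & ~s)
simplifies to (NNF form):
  ~f | (x & ~s)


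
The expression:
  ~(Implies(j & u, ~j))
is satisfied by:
  {j: True, u: True}


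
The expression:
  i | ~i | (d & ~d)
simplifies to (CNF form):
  True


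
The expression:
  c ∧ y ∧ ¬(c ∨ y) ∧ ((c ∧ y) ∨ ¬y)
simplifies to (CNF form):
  False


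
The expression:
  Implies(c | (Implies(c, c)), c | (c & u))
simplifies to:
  c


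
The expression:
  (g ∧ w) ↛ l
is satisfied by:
  {w: True, g: True, l: False}


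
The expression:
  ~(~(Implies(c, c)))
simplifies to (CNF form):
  True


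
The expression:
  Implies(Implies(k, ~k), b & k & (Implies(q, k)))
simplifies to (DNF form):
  k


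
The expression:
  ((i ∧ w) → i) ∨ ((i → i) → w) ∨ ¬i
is always true.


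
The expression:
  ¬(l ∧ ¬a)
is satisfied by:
  {a: True, l: False}
  {l: False, a: False}
  {l: True, a: True}


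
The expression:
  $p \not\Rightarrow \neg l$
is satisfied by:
  {p: True, l: True}


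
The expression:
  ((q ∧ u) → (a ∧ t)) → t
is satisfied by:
  {t: True, u: True, q: True}
  {t: True, u: True, q: False}
  {t: True, q: True, u: False}
  {t: True, q: False, u: False}
  {u: True, q: True, t: False}


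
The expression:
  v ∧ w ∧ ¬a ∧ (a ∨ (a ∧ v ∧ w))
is never true.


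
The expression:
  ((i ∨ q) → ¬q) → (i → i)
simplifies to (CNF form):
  True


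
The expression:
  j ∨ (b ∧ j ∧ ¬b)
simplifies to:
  j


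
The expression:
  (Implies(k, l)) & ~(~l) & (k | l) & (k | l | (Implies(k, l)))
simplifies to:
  l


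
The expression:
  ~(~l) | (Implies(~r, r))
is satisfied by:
  {r: True, l: True}
  {r: True, l: False}
  {l: True, r: False}


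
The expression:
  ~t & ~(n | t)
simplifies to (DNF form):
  ~n & ~t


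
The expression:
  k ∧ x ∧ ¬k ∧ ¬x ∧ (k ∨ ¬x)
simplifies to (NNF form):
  False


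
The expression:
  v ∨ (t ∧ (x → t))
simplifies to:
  t ∨ v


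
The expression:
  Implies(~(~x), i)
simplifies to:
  i | ~x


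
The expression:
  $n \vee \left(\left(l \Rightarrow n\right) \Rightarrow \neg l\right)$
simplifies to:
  $\text{True}$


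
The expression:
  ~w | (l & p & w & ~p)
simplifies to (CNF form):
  ~w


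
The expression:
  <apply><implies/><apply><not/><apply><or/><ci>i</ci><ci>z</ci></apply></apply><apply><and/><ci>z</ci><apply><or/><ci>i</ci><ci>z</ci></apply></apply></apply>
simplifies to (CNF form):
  <apply><or/><ci>i</ci><ci>z</ci></apply>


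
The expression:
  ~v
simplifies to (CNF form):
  ~v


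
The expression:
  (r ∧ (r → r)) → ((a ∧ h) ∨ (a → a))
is always true.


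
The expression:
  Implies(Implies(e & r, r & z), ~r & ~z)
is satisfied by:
  {e: True, z: False, r: False}
  {e: False, z: False, r: False}
  {r: True, e: True, z: False}


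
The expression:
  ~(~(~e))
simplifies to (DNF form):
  ~e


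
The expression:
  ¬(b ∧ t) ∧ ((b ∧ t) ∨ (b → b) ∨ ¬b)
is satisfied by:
  {t: False, b: False}
  {b: True, t: False}
  {t: True, b: False}


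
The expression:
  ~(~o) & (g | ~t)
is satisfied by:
  {g: True, o: True, t: False}
  {o: True, t: False, g: False}
  {t: True, g: True, o: True}


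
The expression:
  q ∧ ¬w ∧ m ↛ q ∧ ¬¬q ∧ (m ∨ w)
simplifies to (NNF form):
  False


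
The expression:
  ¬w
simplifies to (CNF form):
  ¬w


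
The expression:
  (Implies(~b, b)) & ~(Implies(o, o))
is never true.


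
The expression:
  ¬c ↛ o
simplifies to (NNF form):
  o ∨ ¬c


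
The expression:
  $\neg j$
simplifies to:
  $\neg j$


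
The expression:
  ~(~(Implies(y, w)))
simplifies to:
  w | ~y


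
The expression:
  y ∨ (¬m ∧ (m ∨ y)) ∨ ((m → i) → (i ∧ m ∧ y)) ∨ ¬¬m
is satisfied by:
  {y: True, m: True}
  {y: True, m: False}
  {m: True, y: False}


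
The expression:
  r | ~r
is always true.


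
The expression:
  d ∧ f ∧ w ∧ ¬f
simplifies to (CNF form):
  False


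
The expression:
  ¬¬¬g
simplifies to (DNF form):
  ¬g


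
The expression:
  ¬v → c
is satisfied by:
  {c: True, v: True}
  {c: True, v: False}
  {v: True, c: False}


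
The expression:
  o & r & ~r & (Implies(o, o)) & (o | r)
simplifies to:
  False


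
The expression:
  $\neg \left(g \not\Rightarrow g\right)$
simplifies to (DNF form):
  $\text{True}$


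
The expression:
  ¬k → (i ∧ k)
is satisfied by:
  {k: True}


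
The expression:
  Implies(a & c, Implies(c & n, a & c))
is always true.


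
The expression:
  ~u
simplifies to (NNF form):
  ~u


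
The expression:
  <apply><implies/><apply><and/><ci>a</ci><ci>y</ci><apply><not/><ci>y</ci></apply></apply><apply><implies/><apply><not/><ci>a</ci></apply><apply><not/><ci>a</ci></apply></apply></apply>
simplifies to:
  <true/>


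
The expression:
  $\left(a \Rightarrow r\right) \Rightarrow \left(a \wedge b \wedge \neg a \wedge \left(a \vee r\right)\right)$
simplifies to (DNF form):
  $a \wedge \neg r$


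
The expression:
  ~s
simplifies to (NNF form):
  ~s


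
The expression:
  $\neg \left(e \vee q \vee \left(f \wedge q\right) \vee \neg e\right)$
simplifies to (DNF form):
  $\text{False}$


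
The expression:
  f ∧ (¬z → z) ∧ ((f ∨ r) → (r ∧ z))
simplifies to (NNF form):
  f ∧ r ∧ z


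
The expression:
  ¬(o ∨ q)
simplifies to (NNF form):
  ¬o ∧ ¬q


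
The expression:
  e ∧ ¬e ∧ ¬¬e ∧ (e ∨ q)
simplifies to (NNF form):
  False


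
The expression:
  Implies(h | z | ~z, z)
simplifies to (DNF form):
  z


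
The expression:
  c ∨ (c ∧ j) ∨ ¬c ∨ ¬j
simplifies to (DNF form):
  True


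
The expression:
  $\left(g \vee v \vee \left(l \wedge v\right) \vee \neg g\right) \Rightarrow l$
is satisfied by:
  {l: True}


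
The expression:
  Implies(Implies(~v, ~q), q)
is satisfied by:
  {q: True}


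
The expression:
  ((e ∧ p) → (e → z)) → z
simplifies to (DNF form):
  z ∨ (e ∧ p)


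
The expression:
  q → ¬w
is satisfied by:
  {w: False, q: False}
  {q: True, w: False}
  {w: True, q: False}


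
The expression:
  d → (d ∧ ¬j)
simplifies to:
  ¬d ∨ ¬j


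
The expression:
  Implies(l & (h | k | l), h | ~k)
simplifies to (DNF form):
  h | ~k | ~l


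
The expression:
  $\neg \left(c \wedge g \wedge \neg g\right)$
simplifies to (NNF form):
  $\text{True}$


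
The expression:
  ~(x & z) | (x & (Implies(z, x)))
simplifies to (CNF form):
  True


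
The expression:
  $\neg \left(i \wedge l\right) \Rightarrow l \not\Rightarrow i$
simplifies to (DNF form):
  $l$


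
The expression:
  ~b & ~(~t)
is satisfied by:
  {t: True, b: False}


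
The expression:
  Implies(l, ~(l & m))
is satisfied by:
  {l: False, m: False}
  {m: True, l: False}
  {l: True, m: False}


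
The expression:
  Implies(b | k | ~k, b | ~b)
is always true.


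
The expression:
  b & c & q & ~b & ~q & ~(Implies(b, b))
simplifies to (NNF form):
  False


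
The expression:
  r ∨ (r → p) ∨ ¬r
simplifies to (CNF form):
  True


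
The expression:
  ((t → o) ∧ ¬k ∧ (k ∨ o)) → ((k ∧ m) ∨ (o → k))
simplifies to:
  k ∨ ¬o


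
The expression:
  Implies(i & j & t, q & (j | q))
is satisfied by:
  {q: True, t: False, i: False, j: False}
  {j: False, t: False, q: False, i: False}
  {j: True, q: True, t: False, i: False}
  {j: True, t: False, q: False, i: False}
  {i: True, q: True, j: False, t: False}
  {i: True, j: False, t: False, q: False}
  {i: True, j: True, q: True, t: False}
  {i: True, j: True, t: False, q: False}
  {q: True, t: True, i: False, j: False}
  {t: True, i: False, q: False, j: False}
  {j: True, t: True, q: True, i: False}
  {j: True, t: True, i: False, q: False}
  {q: True, t: True, i: True, j: False}
  {t: True, i: True, j: False, q: False}
  {j: True, t: True, i: True, q: True}


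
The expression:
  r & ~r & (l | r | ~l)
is never true.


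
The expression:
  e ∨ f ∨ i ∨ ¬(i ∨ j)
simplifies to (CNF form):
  e ∨ f ∨ i ∨ ¬j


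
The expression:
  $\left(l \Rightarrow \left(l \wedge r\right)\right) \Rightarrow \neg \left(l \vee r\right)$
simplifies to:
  $\neg r$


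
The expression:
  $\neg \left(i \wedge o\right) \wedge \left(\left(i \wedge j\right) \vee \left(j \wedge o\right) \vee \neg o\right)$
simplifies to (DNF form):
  $\left(j \wedge \neg i\right) \vee \neg o$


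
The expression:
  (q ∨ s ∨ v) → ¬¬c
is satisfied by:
  {c: True, q: False, s: False, v: False}
  {c: True, v: True, q: False, s: False}
  {c: True, s: True, q: False, v: False}
  {c: True, v: True, s: True, q: False}
  {c: True, q: True, s: False, v: False}
  {c: True, v: True, q: True, s: False}
  {c: True, s: True, q: True, v: False}
  {c: True, v: True, s: True, q: True}
  {v: False, q: False, s: False, c: False}


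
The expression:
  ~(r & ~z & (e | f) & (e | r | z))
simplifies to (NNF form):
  z | ~r | (~e & ~f)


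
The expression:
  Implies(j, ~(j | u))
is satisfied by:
  {j: False}


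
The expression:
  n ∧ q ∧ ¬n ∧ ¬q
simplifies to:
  False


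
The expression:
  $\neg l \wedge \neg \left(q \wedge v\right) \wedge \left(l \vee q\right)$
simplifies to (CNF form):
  $q \wedge \neg l \wedge \neg v$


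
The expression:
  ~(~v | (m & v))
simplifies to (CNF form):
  v & ~m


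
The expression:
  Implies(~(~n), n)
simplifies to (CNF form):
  True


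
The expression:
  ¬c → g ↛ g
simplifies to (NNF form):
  c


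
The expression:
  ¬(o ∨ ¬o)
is never true.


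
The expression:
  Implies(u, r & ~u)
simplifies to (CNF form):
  ~u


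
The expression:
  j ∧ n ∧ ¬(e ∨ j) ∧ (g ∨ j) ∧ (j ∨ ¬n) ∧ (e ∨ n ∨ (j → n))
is never true.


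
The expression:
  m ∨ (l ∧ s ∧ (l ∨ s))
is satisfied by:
  {m: True, s: True, l: True}
  {m: True, s: True, l: False}
  {m: True, l: True, s: False}
  {m: True, l: False, s: False}
  {s: True, l: True, m: False}


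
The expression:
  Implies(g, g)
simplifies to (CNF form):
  True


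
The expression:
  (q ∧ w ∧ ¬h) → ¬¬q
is always true.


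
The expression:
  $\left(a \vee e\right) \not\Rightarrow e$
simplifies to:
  $a \wedge \neg e$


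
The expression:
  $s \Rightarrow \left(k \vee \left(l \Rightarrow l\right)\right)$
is always true.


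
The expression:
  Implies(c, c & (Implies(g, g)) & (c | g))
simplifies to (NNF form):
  True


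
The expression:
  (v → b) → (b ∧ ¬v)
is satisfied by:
  {b: True, v: False}
  {v: True, b: False}


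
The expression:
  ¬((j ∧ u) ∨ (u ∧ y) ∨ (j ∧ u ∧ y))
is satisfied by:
  {y: False, u: False, j: False}
  {j: True, y: False, u: False}
  {y: True, j: False, u: False}
  {j: True, y: True, u: False}
  {u: True, j: False, y: False}


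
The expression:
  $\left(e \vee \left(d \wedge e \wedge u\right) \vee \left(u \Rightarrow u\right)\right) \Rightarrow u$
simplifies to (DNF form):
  $u$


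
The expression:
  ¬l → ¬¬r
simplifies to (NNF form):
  l ∨ r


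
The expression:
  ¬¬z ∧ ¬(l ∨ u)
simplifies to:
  z ∧ ¬l ∧ ¬u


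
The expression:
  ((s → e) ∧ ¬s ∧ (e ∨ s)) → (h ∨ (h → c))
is always true.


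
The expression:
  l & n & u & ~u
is never true.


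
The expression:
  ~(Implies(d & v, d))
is never true.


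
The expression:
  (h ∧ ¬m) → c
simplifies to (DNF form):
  c ∨ m ∨ ¬h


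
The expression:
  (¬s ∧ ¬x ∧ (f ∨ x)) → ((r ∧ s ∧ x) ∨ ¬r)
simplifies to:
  s ∨ x ∨ ¬f ∨ ¬r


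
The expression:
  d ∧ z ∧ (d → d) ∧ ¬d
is never true.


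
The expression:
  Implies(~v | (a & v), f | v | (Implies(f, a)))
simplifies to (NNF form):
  True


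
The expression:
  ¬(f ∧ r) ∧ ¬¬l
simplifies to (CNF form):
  l ∧ (¬f ∨ ¬r)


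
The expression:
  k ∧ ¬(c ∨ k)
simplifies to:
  False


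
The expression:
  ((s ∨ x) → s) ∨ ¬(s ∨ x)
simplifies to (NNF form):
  s ∨ ¬x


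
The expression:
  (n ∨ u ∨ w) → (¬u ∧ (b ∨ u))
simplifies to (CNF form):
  ¬u ∧ (b ∨ ¬n) ∧ (b ∨ ¬w)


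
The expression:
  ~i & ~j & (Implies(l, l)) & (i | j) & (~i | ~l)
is never true.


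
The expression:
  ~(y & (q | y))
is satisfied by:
  {y: False}


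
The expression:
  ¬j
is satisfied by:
  {j: False}


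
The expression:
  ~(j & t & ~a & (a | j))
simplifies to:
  a | ~j | ~t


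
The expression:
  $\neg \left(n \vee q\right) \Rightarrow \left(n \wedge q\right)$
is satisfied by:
  {n: True, q: True}
  {n: True, q: False}
  {q: True, n: False}


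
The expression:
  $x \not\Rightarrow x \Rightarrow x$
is always true.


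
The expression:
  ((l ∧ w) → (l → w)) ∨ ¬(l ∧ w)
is always true.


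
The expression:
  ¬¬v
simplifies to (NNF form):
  v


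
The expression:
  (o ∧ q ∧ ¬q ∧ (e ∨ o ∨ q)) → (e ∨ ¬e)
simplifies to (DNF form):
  True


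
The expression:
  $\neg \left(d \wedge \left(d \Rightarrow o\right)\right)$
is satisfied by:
  {o: False, d: False}
  {d: True, o: False}
  {o: True, d: False}


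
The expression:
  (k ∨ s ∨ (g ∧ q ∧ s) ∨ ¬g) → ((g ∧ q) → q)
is always true.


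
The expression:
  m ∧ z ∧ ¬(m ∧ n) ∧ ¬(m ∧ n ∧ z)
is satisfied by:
  {z: True, m: True, n: False}


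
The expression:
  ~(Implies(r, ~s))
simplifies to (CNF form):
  r & s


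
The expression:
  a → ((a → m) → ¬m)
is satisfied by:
  {m: False, a: False}
  {a: True, m: False}
  {m: True, a: False}


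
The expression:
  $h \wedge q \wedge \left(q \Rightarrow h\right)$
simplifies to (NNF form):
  $h \wedge q$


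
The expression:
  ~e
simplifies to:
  ~e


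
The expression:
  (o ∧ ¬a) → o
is always true.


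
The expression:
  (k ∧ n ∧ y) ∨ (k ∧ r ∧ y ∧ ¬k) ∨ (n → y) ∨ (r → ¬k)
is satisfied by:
  {y: True, k: False, n: False, r: False}
  {y: False, k: False, n: False, r: False}
  {r: True, y: True, k: False, n: False}
  {r: True, y: False, k: False, n: False}
  {y: True, n: True, r: False, k: False}
  {n: True, r: False, k: False, y: False}
  {r: True, n: True, y: True, k: False}
  {r: True, n: True, y: False, k: False}
  {y: True, k: True, r: False, n: False}
  {k: True, r: False, n: False, y: False}
  {y: True, r: True, k: True, n: False}
  {r: True, k: True, y: False, n: False}
  {y: True, n: True, k: True, r: False}
  {n: True, k: True, r: False, y: False}
  {r: True, n: True, k: True, y: True}


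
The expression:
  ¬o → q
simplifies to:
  o ∨ q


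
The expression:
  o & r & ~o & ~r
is never true.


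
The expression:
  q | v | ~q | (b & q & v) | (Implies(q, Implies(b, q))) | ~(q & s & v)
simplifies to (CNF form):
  True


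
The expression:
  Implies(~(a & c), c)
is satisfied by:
  {c: True}


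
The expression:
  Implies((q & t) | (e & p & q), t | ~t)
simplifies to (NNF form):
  True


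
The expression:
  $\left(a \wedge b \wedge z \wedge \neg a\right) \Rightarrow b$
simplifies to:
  $\text{True}$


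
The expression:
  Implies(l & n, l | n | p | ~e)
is always true.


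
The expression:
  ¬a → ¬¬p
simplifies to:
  a ∨ p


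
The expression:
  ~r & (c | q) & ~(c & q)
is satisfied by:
  {q: True, c: False, r: False}
  {c: True, q: False, r: False}


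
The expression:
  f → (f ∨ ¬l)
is always true.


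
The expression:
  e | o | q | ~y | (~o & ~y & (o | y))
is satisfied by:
  {q: True, e: True, o: True, y: False}
  {q: True, e: True, o: False, y: False}
  {q: True, o: True, e: False, y: False}
  {q: True, o: False, e: False, y: False}
  {e: True, o: True, q: False, y: False}
  {e: True, o: False, q: False, y: False}
  {o: True, q: False, e: False, y: False}
  {o: False, q: False, e: False, y: False}
  {y: True, q: True, e: True, o: True}
  {y: True, q: True, e: True, o: False}
  {y: True, q: True, o: True, e: False}
  {y: True, q: True, o: False, e: False}
  {y: True, e: True, o: True, q: False}
  {y: True, e: True, o: False, q: False}
  {y: True, o: True, e: False, q: False}


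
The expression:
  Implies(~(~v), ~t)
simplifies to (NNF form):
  ~t | ~v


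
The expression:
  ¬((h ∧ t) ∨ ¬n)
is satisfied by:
  {n: True, h: False, t: False}
  {t: True, n: True, h: False}
  {h: True, n: True, t: False}


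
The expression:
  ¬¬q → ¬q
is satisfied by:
  {q: False}


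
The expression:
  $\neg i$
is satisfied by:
  {i: False}


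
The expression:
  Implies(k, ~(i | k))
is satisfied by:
  {k: False}


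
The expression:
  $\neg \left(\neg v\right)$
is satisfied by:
  {v: True}


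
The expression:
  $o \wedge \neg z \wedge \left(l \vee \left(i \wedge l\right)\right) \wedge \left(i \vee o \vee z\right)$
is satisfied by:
  {o: True, l: True, z: False}


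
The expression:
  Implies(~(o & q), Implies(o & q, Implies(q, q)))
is always true.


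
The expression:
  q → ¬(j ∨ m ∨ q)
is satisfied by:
  {q: False}


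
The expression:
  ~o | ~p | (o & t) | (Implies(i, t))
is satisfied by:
  {t: True, p: False, o: False, i: False}
  {t: False, p: False, o: False, i: False}
  {i: True, t: True, p: False, o: False}
  {i: True, t: False, p: False, o: False}
  {t: True, o: True, i: False, p: False}
  {o: True, i: False, p: False, t: False}
  {i: True, o: True, t: True, p: False}
  {i: True, o: True, t: False, p: False}
  {t: True, p: True, i: False, o: False}
  {p: True, i: False, o: False, t: False}
  {t: True, i: True, p: True, o: False}
  {i: True, p: True, t: False, o: False}
  {t: True, o: True, p: True, i: False}
  {o: True, p: True, i: False, t: False}
  {i: True, o: True, p: True, t: True}


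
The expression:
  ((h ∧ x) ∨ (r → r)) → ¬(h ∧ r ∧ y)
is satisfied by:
  {h: False, y: False, r: False}
  {r: True, h: False, y: False}
  {y: True, h: False, r: False}
  {r: True, y: True, h: False}
  {h: True, r: False, y: False}
  {r: True, h: True, y: False}
  {y: True, h: True, r: False}


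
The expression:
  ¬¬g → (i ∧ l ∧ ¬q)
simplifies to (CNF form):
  (i ∨ ¬g) ∧ (l ∨ ¬g) ∧ (¬g ∨ ¬q)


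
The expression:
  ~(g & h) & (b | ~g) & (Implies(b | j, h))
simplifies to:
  ~g & (h | ~b) & (h | ~j)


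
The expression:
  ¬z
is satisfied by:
  {z: False}


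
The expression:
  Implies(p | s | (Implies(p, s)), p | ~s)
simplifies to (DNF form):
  p | ~s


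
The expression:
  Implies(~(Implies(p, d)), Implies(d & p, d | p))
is always true.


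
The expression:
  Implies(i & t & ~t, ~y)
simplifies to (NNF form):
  True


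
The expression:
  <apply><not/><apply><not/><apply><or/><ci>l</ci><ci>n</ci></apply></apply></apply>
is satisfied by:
  {n: True, l: True}
  {n: True, l: False}
  {l: True, n: False}


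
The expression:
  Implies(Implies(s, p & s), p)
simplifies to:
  p | s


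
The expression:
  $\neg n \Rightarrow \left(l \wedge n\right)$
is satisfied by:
  {n: True}


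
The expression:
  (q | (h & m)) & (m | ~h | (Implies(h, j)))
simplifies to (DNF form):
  (h & m) | (j & q) | (q & ~h)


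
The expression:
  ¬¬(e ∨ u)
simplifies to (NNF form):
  e ∨ u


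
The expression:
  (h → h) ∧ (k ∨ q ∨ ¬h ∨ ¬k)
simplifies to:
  True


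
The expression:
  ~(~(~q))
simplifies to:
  ~q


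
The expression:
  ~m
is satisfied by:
  {m: False}


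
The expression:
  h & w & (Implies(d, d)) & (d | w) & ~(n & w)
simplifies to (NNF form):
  h & w & ~n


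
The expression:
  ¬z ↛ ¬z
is never true.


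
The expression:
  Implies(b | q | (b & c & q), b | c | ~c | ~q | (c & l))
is always true.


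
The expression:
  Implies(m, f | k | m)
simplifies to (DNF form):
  True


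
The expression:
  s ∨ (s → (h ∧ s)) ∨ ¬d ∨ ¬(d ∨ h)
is always true.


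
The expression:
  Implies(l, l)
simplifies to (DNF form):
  True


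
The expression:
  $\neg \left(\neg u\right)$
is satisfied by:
  {u: True}


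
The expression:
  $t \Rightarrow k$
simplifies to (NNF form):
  $k \vee \neg t$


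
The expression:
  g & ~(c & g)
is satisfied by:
  {g: True, c: False}


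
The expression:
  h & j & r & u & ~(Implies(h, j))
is never true.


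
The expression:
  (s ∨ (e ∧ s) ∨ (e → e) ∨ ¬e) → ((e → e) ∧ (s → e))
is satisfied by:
  {e: True, s: False}
  {s: False, e: False}
  {s: True, e: True}


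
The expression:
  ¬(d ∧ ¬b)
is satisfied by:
  {b: True, d: False}
  {d: False, b: False}
  {d: True, b: True}


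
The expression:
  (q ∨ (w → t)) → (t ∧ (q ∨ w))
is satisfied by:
  {t: True, w: True, q: False}
  {w: True, q: False, t: False}
  {q: True, t: True, w: True}
  {q: True, t: True, w: False}


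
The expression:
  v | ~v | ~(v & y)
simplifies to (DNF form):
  True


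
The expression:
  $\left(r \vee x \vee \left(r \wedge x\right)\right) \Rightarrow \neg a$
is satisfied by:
  {x: False, a: False, r: False}
  {r: True, x: False, a: False}
  {x: True, r: False, a: False}
  {r: True, x: True, a: False}
  {a: True, r: False, x: False}


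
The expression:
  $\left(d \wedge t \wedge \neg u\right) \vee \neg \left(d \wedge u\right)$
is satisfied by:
  {u: False, d: False}
  {d: True, u: False}
  {u: True, d: False}


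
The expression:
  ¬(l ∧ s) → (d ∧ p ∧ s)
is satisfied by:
  {s: True, l: True, p: True, d: True}
  {s: True, l: True, p: True, d: False}
  {s: True, l: True, d: True, p: False}
  {s: True, l: True, d: False, p: False}
  {s: True, p: True, d: True, l: False}


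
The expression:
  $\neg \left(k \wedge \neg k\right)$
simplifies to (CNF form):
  $\text{True}$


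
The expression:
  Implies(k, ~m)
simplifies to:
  ~k | ~m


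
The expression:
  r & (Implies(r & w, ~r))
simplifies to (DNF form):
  r & ~w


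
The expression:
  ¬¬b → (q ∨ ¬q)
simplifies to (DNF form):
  True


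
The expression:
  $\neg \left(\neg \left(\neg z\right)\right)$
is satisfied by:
  {z: False}


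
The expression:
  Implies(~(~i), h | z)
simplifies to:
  h | z | ~i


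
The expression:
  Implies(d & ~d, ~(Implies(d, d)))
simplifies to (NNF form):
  True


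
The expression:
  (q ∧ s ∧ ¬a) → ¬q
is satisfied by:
  {a: True, s: False, q: False}
  {s: False, q: False, a: False}
  {a: True, q: True, s: False}
  {q: True, s: False, a: False}
  {a: True, s: True, q: False}
  {s: True, a: False, q: False}
  {a: True, q: True, s: True}


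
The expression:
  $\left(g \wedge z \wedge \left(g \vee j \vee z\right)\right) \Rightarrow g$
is always true.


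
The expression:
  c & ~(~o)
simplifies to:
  c & o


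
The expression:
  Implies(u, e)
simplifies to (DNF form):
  e | ~u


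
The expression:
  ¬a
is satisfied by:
  {a: False}


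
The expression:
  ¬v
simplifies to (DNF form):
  ¬v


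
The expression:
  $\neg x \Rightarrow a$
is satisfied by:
  {a: True, x: True}
  {a: True, x: False}
  {x: True, a: False}


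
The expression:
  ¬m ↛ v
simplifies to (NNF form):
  v ∨ ¬m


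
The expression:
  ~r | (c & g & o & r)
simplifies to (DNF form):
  ~r | (c & g & o)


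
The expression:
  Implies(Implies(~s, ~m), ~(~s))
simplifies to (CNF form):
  m | s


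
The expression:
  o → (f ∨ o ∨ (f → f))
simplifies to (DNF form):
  True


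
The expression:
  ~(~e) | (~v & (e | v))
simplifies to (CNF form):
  e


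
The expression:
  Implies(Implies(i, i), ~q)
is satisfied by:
  {q: False}


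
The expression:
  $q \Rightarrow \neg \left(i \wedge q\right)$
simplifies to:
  $\neg i \vee \neg q$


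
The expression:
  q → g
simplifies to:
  g ∨ ¬q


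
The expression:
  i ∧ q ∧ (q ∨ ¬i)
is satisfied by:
  {i: True, q: True}


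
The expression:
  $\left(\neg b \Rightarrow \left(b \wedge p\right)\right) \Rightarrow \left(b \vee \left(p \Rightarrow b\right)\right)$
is always true.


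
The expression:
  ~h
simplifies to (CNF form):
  ~h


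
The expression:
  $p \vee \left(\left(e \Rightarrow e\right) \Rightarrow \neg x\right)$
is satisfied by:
  {p: True, x: False}
  {x: False, p: False}
  {x: True, p: True}


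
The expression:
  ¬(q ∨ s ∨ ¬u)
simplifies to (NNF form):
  u ∧ ¬q ∧ ¬s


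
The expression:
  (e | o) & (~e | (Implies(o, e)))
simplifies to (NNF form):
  e | o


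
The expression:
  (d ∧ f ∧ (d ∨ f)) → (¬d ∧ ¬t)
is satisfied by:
  {d: False, f: False}
  {f: True, d: False}
  {d: True, f: False}


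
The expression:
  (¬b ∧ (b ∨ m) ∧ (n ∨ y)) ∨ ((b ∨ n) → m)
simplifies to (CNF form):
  (m ∨ ¬b) ∧ (m ∨ ¬n)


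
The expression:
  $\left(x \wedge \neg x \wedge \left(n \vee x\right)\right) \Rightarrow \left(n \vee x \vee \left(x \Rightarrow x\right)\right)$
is always true.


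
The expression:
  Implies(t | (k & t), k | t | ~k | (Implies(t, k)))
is always true.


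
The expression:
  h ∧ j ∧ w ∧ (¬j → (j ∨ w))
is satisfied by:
  {h: True, j: True, w: True}


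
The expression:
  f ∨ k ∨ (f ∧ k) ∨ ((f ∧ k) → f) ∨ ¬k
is always true.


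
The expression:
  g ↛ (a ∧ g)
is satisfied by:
  {g: True, a: False}


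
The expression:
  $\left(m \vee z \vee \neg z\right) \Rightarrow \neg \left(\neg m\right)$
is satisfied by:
  {m: True}


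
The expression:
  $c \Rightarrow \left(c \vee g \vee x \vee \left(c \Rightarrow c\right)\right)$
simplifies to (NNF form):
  $\text{True}$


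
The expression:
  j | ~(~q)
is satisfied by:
  {q: True, j: True}
  {q: True, j: False}
  {j: True, q: False}


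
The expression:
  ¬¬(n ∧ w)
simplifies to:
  n ∧ w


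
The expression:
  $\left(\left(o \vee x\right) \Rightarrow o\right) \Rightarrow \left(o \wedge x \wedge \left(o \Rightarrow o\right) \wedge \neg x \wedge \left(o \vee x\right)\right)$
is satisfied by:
  {x: True, o: False}


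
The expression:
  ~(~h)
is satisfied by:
  {h: True}


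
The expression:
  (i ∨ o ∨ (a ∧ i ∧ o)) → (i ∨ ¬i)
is always true.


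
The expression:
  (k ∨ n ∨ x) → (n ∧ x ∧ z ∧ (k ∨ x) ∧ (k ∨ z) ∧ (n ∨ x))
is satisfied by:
  {z: True, k: False, x: False, n: False}
  {z: False, k: False, x: False, n: False}
  {n: True, x: True, z: True, k: False}
  {n: True, x: True, k: True, z: True}


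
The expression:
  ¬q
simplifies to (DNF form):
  ¬q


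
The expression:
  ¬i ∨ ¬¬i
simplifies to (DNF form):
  True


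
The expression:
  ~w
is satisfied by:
  {w: False}


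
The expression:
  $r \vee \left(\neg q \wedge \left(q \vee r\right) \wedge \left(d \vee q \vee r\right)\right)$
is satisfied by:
  {r: True}


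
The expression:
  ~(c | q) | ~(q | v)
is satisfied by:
  {q: False, v: False, c: False}
  {c: True, q: False, v: False}
  {v: True, q: False, c: False}


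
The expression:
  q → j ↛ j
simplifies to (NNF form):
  ¬q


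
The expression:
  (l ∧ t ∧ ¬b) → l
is always true.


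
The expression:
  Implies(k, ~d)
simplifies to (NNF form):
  ~d | ~k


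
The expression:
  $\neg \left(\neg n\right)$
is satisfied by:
  {n: True}


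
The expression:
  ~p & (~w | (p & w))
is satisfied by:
  {p: False, w: False}


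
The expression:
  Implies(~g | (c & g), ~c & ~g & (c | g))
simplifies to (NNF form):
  g & ~c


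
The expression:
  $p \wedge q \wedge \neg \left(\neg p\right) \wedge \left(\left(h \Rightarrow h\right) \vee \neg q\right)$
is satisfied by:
  {p: True, q: True}


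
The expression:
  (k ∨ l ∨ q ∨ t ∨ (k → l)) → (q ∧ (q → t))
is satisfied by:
  {t: True, q: True}


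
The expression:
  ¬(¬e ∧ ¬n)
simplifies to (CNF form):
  e ∨ n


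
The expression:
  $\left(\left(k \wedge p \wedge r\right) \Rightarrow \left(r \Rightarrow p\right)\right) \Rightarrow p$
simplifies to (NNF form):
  $p$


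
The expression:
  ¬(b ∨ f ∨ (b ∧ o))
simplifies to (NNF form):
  ¬b ∧ ¬f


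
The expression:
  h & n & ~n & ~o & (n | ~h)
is never true.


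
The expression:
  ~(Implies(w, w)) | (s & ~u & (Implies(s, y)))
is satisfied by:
  {s: True, y: True, u: False}


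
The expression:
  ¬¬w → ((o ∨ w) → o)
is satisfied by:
  {o: True, w: False}
  {w: False, o: False}
  {w: True, o: True}


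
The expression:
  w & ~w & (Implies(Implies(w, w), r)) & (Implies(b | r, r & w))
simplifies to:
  False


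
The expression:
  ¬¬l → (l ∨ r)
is always true.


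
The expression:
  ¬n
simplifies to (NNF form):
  ¬n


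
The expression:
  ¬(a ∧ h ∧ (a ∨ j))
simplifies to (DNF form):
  ¬a ∨ ¬h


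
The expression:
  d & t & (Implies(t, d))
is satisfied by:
  {t: True, d: True}


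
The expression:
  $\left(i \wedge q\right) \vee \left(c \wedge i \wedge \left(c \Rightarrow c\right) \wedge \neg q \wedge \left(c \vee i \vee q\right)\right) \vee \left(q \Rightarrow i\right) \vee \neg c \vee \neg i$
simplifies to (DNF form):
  $\text{True}$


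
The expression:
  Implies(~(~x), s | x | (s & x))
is always true.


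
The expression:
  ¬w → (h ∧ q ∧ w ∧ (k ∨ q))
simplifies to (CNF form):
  w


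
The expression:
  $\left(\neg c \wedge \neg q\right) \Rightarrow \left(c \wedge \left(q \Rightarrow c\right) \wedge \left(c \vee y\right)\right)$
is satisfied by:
  {q: True, c: True}
  {q: True, c: False}
  {c: True, q: False}


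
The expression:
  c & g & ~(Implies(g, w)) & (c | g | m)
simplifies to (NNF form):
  c & g & ~w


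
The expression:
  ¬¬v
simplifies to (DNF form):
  v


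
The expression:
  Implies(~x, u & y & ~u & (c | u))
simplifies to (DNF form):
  x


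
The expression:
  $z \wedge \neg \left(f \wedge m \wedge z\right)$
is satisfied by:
  {z: True, m: False, f: False}
  {z: True, f: True, m: False}
  {z: True, m: True, f: False}


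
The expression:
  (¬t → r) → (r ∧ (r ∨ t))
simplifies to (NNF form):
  r ∨ ¬t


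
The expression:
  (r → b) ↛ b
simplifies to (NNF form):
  ¬b ∧ ¬r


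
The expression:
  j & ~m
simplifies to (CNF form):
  j & ~m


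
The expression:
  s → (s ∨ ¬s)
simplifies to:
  True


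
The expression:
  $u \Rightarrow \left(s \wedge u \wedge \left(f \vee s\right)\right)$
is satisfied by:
  {s: True, u: False}
  {u: False, s: False}
  {u: True, s: True}


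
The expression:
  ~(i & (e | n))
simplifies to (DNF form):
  ~i | (~e & ~n)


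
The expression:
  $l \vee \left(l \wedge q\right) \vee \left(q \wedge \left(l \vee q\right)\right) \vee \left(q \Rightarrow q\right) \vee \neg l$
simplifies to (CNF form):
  $\text{True}$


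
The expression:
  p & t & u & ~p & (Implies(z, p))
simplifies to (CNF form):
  False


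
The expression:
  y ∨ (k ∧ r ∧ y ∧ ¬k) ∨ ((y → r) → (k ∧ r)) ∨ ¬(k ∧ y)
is always true.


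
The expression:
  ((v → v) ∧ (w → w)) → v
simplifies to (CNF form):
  v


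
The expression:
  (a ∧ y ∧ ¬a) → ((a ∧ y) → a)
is always true.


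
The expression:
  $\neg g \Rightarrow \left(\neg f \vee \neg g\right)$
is always true.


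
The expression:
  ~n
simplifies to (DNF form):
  ~n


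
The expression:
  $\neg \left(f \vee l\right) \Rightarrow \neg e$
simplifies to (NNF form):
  $f \vee l \vee \neg e$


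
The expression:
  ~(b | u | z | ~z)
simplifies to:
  False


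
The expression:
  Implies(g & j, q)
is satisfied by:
  {q: True, g: False, j: False}
  {g: False, j: False, q: False}
  {j: True, q: True, g: False}
  {j: True, g: False, q: False}
  {q: True, g: True, j: False}
  {g: True, q: False, j: False}
  {j: True, g: True, q: True}
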